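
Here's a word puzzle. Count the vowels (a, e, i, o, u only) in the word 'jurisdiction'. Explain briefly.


Vowels in 'jurisdiction': u, i, i, i, o = 5 vowels.

5


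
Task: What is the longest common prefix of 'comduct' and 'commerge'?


Compare from the start: 3 characters match: 'com'. Mismatch at position 4: 'd' vs 'm'.

com


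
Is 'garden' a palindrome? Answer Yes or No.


Forward: 'garden'
Reversed: 'nedrag'
They differ.

No


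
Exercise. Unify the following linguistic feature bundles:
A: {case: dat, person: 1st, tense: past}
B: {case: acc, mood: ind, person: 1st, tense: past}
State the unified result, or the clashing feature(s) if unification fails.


Compare features:
case: A=dat vs B=acc -> CLASH
mood: A=_ vs B=ind -> unified: ind
person: A=1st vs B=1st -> unified: 1st
tense: A=past vs B=past -> unified: past
Clash detected on feature 'case' (dat vs acc); unification fails.

CLASH on 'case' (dat vs acc)


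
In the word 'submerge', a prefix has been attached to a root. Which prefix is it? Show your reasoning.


The word 'submerge' = 'sub' (prefix) + 'merge' (root). The prefix is 'sub'.

sub


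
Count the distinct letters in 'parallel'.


Unique letters in 'parallel': {a, e, l, p, r} = 5 distinct letters.

5


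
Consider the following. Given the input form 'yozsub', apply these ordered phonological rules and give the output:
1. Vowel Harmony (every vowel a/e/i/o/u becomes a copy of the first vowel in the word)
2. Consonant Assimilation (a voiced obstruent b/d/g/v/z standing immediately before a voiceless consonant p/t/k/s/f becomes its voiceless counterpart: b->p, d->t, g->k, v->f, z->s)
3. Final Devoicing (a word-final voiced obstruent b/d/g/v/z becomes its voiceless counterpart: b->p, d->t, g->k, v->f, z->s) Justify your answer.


Starting form: 'yozsub'
Rule 1: Vowel Harmony: all vowels become 'o' (matching first vowel). 'yozsub' -> 'yozsob'
Rule 2: Consonant Assimilation: voiced obstruent before voiceless consonant becomes voiceless ('zs' -> 'ss'). 'yozsob' -> 'yossob'
Rule 3: Final Devoicing: word-final voiced obstruent 'b' becomes voiceless 'p'. 'yossob' -> 'yossop'
Final form: 'yossop'

yossop


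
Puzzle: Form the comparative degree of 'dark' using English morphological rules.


Apply comparative formation (add -er): 'dark' -> 'darker'.

darker


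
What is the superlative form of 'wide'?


Apply superlative formation (ends in e: add -st): 'wide' -> 'widest'.

widest


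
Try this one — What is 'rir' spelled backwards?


Reverse 'rir' character by character: 'rir'.

rir


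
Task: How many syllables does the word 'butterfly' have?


Break 'butterfly' into syllables: but-ter-fly -> but | ter | fly = 3 syllables

3 syllables


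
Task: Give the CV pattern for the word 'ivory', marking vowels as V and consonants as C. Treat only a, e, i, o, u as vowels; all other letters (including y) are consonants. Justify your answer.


Letter mapping: i = V, v = C, o = V, r = C, y = C.

VCVCC


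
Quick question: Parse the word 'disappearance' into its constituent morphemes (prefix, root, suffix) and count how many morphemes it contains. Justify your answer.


Step 1: Identify prefix: 'dis' (meaning: not/apart)
Step 2: Identify root: 'appear'
Step 3: Identify suffix(es): 'ance'
Decomposition: dis- (prefix: not/apart) + appear (root) + -ance (suffix: state/act)
Total morphemes: 3

3 morphemes (dis- (prefix: not/apart) + appear (root) + -ance (suffix: state/act))


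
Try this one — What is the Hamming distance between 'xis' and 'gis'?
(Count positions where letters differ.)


Alignment:
Position 1: 'x' vs 'g' = DIFFER
Position 2: 'i' vs 'i' = match
Position 3: 's' vs 's' = match
Total differences: 1

1


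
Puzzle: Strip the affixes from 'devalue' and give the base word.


Remove prefix 'de' from 'devalue' to get root 'value'.

value


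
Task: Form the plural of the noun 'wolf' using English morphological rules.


Apply rule: Change -f to -ves. 'wolf' becomes 'wolves'.

wolves


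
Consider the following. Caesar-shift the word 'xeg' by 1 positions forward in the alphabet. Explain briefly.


Shift each letter by 1: x -> y, e -> f, g -> h. Result: 'yfh'.

yfh


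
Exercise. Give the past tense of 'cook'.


Apply rule: Add -ed. 'cook' becomes 'cooked'.

cooked


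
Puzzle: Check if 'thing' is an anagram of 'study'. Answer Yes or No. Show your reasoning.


Sorted letters of 'thing': 'ghint'
Sorted letters of 'study': 'dstuy'
They do not match.

No


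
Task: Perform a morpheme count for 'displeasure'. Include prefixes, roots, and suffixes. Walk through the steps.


Decomposition: dis- (prefix) + please (root) + -ure (suffix) = 3 morpheme(s)

3 morphemes


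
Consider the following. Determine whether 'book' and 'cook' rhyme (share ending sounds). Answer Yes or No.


Rime (stressed vowel + following sounds) of 'book': -ook = /ʊk/
Rime of 'cook': -ook = /ʊk/
/ʊk/ and /ʊk/ are the same ending sound, so the words rhyme.

Yes


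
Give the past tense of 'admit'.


Apply rule: Double final consonant and add -ed. 'admit' becomes 'admitted'.

admitted


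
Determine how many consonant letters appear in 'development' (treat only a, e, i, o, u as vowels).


Consonants in 'development': d, v, l, p, m, n, t = 7 consonants.

7


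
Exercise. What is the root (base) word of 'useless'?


Remove suffix '-less' from 'useless' to get root 'use'.

use


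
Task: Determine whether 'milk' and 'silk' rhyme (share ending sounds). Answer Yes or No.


Rime (stressed vowel + following sounds) of 'milk': -ilk = /ɪlk/
Rime of 'silk': -ilk = /ɪlk/
/ɪlk/ and /ɪlk/ are the same ending sound, so the words rhyme.

Yes


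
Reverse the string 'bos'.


Reverse 'bos' character by character: 'sob'.

sob


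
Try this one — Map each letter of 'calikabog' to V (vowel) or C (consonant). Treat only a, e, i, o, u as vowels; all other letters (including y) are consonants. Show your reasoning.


Letter mapping: c = C, a = V, l = C, i = V, k = C, a = V, b = C, o = V, g = C.

CVCVCVCVC


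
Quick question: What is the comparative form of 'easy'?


Apply comparative formation (consonant + y: change y to i, add -er): 'easy' -> 'easier'.

easier


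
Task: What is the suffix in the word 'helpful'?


The word 'helpful' = 'help' (root) + '-ful' (suffix). The suffix is '-ful'.

ful


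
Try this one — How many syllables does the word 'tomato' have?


Break 'tomato' into syllables: to-ma-to -> to | ma | to = 3 syllables

3 syllables


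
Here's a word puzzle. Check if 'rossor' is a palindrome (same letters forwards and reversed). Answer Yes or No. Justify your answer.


Forward: 'rossor'
Reversed: 'rossor'
They are identical.

Yes


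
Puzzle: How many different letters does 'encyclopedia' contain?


Unique letters in 'encyclopedia': {a, c, d, e, i, l, n, o, p, y} = 10 distinct letters.

10


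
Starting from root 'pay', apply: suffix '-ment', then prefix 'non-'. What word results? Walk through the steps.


Step 1: Add suffix '-ment' to 'pay' = 'payment'
Step 2: Add prefix 'non-' to 'payment' = 'nonpayment'

nonpayment


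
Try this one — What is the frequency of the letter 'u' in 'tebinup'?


Letter 'u' in 'tebinup': found at position(s) 6 = 1 occurrence(s).

1


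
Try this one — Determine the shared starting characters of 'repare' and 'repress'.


Compare from the start: 3 characters match: 'rep'. Mismatch at position 4: 'a' vs 'r'.

rep


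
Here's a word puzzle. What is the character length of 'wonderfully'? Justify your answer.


Spell out 'wonderfully' and number each letter: w(1), o(2), n(3), d(4), e(5), r(6), f(7), u(8), l(9), l(10), y(11). Total: 11 letters.

11


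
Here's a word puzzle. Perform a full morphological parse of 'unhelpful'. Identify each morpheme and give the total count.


Step 1: Identify prefix: 'un' (meaning: not/reverse)
Step 2: Identify root: 'help'
Step 3: Identify suffix(es): 'ful'
Decomposition: un- (prefix: not/reverse) + help (root) + -ful (suffix: full of)
Total morphemes: 3

3 morphemes (un- (prefix: not/reverse) + help (root) + -ful (suffix: full of))


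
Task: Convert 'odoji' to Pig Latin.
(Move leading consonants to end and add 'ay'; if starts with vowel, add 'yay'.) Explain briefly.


'odoji' starts with a vowel, so add 'yay': 'odojiyay'.

odojiyay


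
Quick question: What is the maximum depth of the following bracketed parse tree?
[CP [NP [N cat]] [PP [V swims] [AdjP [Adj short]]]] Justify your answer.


Count bracket nesting levels:
'[' at pos 0: depth = 1
'[' at pos 4: depth = 2
'[' at pos 8: depth = 3
'[' at pos 17: depth = 2
'[' at pos 21: depth = 3
'[' at pos 31: depth = 3
'[' at pos 37: depth = 4
Maximum depth reached: 4

4


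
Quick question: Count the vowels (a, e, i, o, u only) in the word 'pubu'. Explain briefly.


Vowels in 'pubu': u, u = 2 vowels.

2


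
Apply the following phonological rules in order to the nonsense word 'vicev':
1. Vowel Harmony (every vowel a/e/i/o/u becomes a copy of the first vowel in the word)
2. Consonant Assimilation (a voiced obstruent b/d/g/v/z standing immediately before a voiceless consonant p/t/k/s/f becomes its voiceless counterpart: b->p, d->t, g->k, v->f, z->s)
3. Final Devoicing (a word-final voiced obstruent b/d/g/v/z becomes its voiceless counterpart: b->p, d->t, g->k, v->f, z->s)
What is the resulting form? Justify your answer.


Starting form: 'vicev'
Rule 1: Vowel Harmony: all vowels become 'i' (matching first vowel). 'vicev' -> 'viciv'
Rule 2: Consonant Assimilation: no voiced obstruent (b/d/g/v/z) stands immediately before a voiceless consonant (p/t/k/s/f). No change.
Rule 3: Final Devoicing: word-final voiced obstruent 'v' becomes voiceless 'f'. 'viciv' -> 'vicif'
Final form: 'vicif'

vicif


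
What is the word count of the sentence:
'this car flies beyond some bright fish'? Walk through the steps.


Split into words: this | car | flies | beyond | some | bright | fish = 7 words.

7


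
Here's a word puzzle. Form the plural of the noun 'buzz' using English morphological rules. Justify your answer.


Apply rule: Add -es (sibilant/fricative ending). 'buzz' becomes 'buzzes'.

buzzes


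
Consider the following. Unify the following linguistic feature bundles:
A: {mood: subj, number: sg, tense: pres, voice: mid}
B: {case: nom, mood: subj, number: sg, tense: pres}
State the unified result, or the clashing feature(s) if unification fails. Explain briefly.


Compare features:
case: A=_ vs B=nom -> unified: nom
mood: A=subj vs B=subj -> unified: subj
number: A=sg vs B=sg -> unified: sg
tense: A=pres vs B=pres -> unified: pres
voice: A=mid vs B=_ -> unified: mid
No clashes found.

Unified: {case: nom, mood: subj, number: sg, tense: pres, voice: mid}


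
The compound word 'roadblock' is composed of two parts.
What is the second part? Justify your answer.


Split 'roadblock' into 'road' + 'block'. The second part is 'block'.

block


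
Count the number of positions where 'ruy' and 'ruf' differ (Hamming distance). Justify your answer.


Alignment:
Position 1: 'r' vs 'r' = match
Position 2: 'u' vs 'u' = match
Position 3: 'y' vs 'f' = DIFFER
Total differences: 1

1


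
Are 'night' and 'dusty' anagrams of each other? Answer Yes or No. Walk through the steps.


Sorted letters of 'night': 'ghint'
Sorted letters of 'dusty': 'dstuy'
They do not match.

No


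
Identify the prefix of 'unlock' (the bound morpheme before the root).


The word 'unlock' = 'un' (prefix) + 'lock' (root). The prefix is 'un'.

un


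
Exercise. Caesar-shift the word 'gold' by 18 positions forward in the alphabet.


Shift each letter by 18: g -> y, o -> g, l -> d, d -> v. Result: 'ygdv'.

ygdv


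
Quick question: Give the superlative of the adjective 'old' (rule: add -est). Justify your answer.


Apply superlative formation (add -est): 'old' -> 'oldest'.

oldest


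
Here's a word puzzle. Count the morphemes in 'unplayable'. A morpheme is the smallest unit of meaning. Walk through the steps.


Decomposition: un- (prefix) + play (root) + -able (suffix) = 3 morpheme(s)

3 morphemes


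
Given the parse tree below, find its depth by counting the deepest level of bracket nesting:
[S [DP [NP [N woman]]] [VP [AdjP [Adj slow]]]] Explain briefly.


Count bracket nesting levels:
'[' at pos 0: depth = 1
'[' at pos 3: depth = 2
'[' at pos 7: depth = 3
'[' at pos 11: depth = 4
'[' at pos 23: depth = 2
'[' at pos 27: depth = 3
'[' at pos 33: depth = 4
Maximum depth reached: 4

4


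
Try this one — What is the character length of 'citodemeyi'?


Spell out 'citodemeyi' and number each letter: c(1), i(2), t(3), o(4), d(5), e(6), m(7), e(8), y(9), i(10). Total: 10 letters.

10


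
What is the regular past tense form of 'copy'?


Apply rule: Change -y to -ied. 'copy' becomes 'copied'.

copied


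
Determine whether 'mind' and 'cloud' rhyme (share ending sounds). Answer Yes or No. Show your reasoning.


Rime (stressed vowel + following sounds) of 'mind': -ind = /aɪnd/
Rime of 'cloud': -oud = /aʊd/
/aɪnd/ and /aʊd/ are different ending sounds, so the words do not rhyme.

No


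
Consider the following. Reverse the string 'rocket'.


Reverse 'rocket' character by character: 'tekcor'.

tekcor


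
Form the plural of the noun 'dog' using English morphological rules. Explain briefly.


Apply rule: Add -s. 'dog' becomes 'dogs'.

dogs


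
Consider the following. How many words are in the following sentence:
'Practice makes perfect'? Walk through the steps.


Split into words: Practice | makes | perfect = 3 words.

3


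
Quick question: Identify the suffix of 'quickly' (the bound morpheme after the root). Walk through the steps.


The word 'quickly' = 'quick' (root) + '-ly' (suffix). The suffix is '-ly'.

ly


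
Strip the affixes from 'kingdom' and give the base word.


Remove suffix '-dom' from 'kingdom' to get root 'king'.

king


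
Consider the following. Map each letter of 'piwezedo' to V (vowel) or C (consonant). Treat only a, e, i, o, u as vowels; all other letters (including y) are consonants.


Letter mapping: p = C, i = V, w = C, e = V, z = C, e = V, d = C, o = V.

CVCVCVCV


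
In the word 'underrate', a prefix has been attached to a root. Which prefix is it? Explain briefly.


The word 'underrate' = 'under' (prefix) + 'rate' (root). The prefix is 'under'.

under


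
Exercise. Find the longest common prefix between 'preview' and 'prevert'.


Compare from the start: 4 characters match: 'prev'. Mismatch at position 5: 'i' vs 'e'.

prev


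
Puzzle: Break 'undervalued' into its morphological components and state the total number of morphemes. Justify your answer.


Step 1: Identify prefix: 'under' (meaning: beneath/insufficient)
Step 2: Identify root: 'value'
Step 3: Identify suffix(es): 'ed'
Decomposition: under- (prefix: beneath/insufficient) + value (root) + -ed (suffix: past)
Total morphemes: 3

3 morphemes (under- (prefix: beneath/insufficient) + value (root) + -ed (suffix: past))


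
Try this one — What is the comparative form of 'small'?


Apply comparative formation (add -er): 'small' -> 'smaller'.

smaller


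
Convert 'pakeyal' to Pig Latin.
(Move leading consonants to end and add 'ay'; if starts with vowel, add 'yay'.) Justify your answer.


'pakeyal': move consonant cluster 'p' to end and add 'ay': 'akeyalpay'.

akeyalpay


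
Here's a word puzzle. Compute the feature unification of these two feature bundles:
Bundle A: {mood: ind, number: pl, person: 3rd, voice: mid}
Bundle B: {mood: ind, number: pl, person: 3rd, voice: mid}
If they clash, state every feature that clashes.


Compare features:
mood: A=ind vs B=ind -> unified: ind
number: A=pl vs B=pl -> unified: pl
person: A=3rd vs B=3rd -> unified: 3rd
voice: A=mid vs B=mid -> unified: mid
No clashes found.

Unified: {mood: ind, number: pl, person: 3rd, voice: mid}


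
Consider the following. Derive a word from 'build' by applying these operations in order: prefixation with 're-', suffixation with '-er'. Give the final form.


Step 1: Add prefix 're-' to 'build' = 'rebuild'
Step 2: Add suffix '-er' to 'rebuild' = 'rebuilder'

rebuilder


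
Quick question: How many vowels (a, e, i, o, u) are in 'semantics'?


Vowels in 'semantics': e, a, i = 3 vowels.

3


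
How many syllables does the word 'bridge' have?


Break 'bridge' into syllables: bridge -> bridge = 1 syllable

1 syllable


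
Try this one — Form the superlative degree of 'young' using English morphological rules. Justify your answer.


Apply superlative formation (add -est): 'young' -> 'youngest'.

youngest


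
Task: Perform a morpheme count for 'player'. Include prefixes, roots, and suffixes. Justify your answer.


Decomposition: play (root) + -er (suffix) = 2 morpheme(s)

2 morphemes


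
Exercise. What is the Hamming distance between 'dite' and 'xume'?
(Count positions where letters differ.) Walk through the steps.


Alignment:
Position 1: 'd' vs 'x' = DIFFER
Position 2: 'i' vs 'u' = DIFFER
Position 3: 't' vs 'm' = DIFFER
Position 4: 'e' vs 'e' = match
Total differences: 3

3


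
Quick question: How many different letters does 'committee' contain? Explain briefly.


Unique letters in 'committee': {c, e, i, m, o, t} = 6 distinct letters.

6


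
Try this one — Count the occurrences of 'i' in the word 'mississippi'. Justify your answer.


Letter 'i' in 'mississippi': found at position(s) 2, 5, 8, 11 = 4 occurrence(s).

4


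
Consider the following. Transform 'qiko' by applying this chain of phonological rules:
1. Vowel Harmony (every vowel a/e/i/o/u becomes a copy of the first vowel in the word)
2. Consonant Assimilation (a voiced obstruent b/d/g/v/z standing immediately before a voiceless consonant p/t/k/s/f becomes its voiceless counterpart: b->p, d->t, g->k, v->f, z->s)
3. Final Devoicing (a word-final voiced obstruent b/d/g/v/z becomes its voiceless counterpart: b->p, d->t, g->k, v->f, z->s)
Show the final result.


Starting form: 'qiko'
Rule 1: Vowel Harmony: all vowels become 'i' (matching first vowel). 'qiko' -> 'qiki'
Rule 2: Consonant Assimilation: no voiced obstruent (b/d/g/v/z) stands immediately before a voiceless consonant (p/t/k/s/f). No change.
Rule 3: Final Devoicing: the word ends in the vowel 'i', not a consonant. No change.
Final form: 'qiki'

qiki


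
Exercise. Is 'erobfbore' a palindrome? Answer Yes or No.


Forward: 'erobfbore'
Reversed: 'erobfbore'
They are identical.

Yes


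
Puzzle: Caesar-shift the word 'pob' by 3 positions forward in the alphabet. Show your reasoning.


Shift each letter by 3: p -> s, o -> r, b -> e. Result: 'sre'.

sre


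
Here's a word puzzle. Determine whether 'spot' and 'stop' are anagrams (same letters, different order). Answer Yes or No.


Sorted letters of 'spot': 'opst'
Sorted letters of 'stop': 'opst'
They match.

Yes


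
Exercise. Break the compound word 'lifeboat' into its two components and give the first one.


Split 'lifeboat' into 'life' + 'boat'. The first part is 'life'.

life


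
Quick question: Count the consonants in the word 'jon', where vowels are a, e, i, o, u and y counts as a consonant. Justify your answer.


Consonants in 'jon': j, n = 2 consonants.

2


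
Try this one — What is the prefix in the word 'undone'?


The word 'undone' = 'un' (prefix) + 'done' (root). The prefix is 'un'.

un


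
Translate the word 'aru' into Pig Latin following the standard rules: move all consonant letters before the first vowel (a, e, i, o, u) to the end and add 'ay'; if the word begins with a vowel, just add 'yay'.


'aru' starts with a vowel, so add 'yay': 'aruyay'.

aruyay


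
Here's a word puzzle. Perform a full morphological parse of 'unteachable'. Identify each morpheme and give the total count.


Step 1: Identify prefix: 'un' (meaning: not/reverse)
Step 2: Identify root: 'teach'
Step 3: Identify suffix(es): 'able'
Decomposition: un- (prefix: not/reverse) + teach (root) + -able (suffix: capable of)
Total morphemes: 3

3 morphemes (un- (prefix: not/reverse) + teach (root) + -able (suffix: capable of))


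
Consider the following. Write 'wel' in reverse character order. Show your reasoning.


Reverse 'wel' character by character: 'lew'.

lew


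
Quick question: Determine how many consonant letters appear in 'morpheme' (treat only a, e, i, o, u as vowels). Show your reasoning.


Consonants in 'morpheme': m, r, p, h, m = 5 consonants.

5


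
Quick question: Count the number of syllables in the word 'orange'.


Break 'orange' into syllables: or-ange -> or | ange = 2 syllables

2 syllables


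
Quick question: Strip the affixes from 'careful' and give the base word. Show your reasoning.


Remove suffix '-ful' from 'careful' to get root 'care'.

care


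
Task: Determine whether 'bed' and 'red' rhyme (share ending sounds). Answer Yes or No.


Rime (stressed vowel + following sounds) of 'bed': -ed = /ɛd/
Rime of 'red': -ed = /ɛd/
/ɛd/ and /ɛd/ are the same ending sound, so the words rhyme.

Yes


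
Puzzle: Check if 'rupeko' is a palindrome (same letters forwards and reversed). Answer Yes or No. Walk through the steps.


Forward: 'rupeko'
Reversed: 'okepur'
They differ.

No


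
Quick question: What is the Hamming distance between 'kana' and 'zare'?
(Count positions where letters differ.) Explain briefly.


Alignment:
Position 1: 'k' vs 'z' = DIFFER
Position 2: 'a' vs 'a' = match
Position 3: 'n' vs 'r' = DIFFER
Position 4: 'a' vs 'e' = DIFFER
Total differences: 3

3


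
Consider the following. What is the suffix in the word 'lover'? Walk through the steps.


The word 'lover' = 'love' (root) + '-er' (suffix). The suffix is '-er'.

er


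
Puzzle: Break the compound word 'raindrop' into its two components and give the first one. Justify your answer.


Split 'raindrop' into 'rain' + 'drop'. The first part is 'rain'.

rain


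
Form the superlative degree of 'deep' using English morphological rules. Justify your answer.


Apply superlative formation (add -est): 'deep' -> 'deepest'.

deepest


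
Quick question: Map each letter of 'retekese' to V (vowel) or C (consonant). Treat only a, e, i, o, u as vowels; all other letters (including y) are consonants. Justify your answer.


Letter mapping: r = C, e = V, t = C, e = V, k = C, e = V, s = C, e = V.

CVCVCVCV


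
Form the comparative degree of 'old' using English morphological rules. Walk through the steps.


Apply comparative formation (add -er): 'old' -> 'older'.

older


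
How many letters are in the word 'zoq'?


Spell out 'zoq' and number each letter: z(1), o(2), q(3). Total: 3 letters.

3


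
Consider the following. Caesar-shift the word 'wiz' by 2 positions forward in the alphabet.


Shift each letter by 2: w -> y, i -> k, z -> b. Result: 'ykb'.

ykb


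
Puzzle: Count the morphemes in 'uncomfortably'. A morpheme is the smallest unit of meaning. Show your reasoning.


Decomposition: un- (prefix) + comfort (root) + -able (suffix) + -ly (suffix) = 4 morpheme(s)

4 morphemes


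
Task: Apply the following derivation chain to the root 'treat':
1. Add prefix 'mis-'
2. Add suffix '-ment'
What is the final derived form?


Step 1: Add prefix 'mis-' to 'treat' = 'mistreat'
Step 2: Add suffix '-ment' to 'mistreat' = 'mistreatment'

mistreatment


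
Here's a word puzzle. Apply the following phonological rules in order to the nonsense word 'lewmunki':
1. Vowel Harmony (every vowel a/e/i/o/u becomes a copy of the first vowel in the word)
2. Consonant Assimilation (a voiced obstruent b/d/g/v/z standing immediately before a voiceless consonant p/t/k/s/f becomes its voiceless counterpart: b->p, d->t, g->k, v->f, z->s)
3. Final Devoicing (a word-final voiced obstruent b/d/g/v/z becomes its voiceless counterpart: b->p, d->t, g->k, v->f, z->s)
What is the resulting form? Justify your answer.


Starting form: 'lewmunki'
Rule 1: Vowel Harmony: all vowels become 'e' (matching first vowel). 'lewmunki' -> 'lewmenke'
Rule 2: Consonant Assimilation: no voiced obstruent (b/d/g/v/z) stands immediately before a voiceless consonant (p/t/k/s/f). No change.
Rule 3: Final Devoicing: the word ends in the vowel 'e', not a consonant. No change.
Final form: 'lewmenke'

lewmenke


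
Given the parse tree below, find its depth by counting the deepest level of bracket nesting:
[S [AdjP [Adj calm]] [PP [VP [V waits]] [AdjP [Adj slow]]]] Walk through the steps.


Count bracket nesting levels:
'[' at pos 0: depth = 1
'[' at pos 3: depth = 2
'[' at pos 9: depth = 3
'[' at pos 21: depth = 2
'[' at pos 25: depth = 3
'[' at pos 29: depth = 4
'[' at pos 40: depth = 3
'[' at pos 46: depth = 4
Maximum depth reached: 4

4


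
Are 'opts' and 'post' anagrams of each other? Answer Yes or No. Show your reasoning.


Sorted letters of 'opts': 'opst'
Sorted letters of 'post': 'opst'
They match.

Yes


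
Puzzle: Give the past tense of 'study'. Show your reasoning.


Apply rule: Change -y to -ied. 'study' becomes 'studied'.

studied


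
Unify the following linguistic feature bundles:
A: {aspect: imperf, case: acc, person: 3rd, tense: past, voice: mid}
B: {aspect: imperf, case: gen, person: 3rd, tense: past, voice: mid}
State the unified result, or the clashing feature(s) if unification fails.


Compare features:
aspect: A=imperf vs B=imperf -> unified: imperf
case: A=acc vs B=gen -> CLASH
person: A=3rd vs B=3rd -> unified: 3rd
tense: A=past vs B=past -> unified: past
voice: A=mid vs B=mid -> unified: mid
Clash detected on feature 'case' (acc vs gen); unification fails.

CLASH on 'case' (acc vs gen)


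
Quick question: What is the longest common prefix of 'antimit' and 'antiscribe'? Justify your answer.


Compare from the start: 4 characters match: 'anti'. Mismatch at position 5: 'm' vs 's'.

anti


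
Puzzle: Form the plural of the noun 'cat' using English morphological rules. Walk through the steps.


Apply rule: Add -s. 'cat' becomes 'cats'.

cats


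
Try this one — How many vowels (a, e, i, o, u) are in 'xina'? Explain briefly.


Vowels in 'xina': i, a = 2 vowels.

2


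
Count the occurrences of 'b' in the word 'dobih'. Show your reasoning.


Letter 'b' in 'dobih': found at position(s) 3 = 1 occurrence(s).

1


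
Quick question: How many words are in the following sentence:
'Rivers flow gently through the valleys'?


Split into words: Rivers | flow | gently | through | the | valleys = 6 words.

6


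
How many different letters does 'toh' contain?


Unique letters in 'toh': {h, o, t} = 3 distinct letters.

3


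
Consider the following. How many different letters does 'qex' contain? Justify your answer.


Unique letters in 'qex': {e, q, x} = 3 distinct letters.

3


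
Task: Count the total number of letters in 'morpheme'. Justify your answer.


Spell out 'morpheme' and number each letter: m(1), o(2), r(3), p(4), h(5), e(6), m(7), e(8). Total: 8 letters.

8


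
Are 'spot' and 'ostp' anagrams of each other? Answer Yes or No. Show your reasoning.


Sorted letters of 'spot': 'opst'
Sorted letters of 'ostp': 'opst'
They match.

Yes


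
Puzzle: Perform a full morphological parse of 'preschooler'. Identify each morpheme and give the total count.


Step 1: Identify prefix: 'pre' (meaning: before)
Step 2: Identify root: 'school'
Step 3: Identify suffix(es): 'er'
Decomposition: pre- (prefix: before) + school (root) + -er (suffix: one who)
Total morphemes: 3

3 morphemes (pre- (prefix: before) + school (root) + -er (suffix: one who))


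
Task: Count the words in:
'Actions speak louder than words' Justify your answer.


Split into words: Actions | speak | louder | than | words = 5 words.

5


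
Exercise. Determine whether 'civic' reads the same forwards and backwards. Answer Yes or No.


Forward: 'civic'
Reversed: 'civic'
They are identical.

Yes


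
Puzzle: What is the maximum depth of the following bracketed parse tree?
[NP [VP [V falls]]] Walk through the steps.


Count bracket nesting levels:
'[' at pos 0: depth = 1
'[' at pos 4: depth = 2
'[' at pos 8: depth = 3
Maximum depth reached: 3

3


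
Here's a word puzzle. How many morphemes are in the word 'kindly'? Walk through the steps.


Decomposition: kind (root) + -ly (suffix) = 2 morpheme(s)

2 morphemes


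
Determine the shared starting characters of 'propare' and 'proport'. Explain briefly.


Compare from the start: 4 characters match: 'prop'. Mismatch at position 5: 'a' vs 'o'.

prop


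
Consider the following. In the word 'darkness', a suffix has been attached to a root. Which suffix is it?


The word 'darkness' = 'dark' (root) + '-ness' (suffix). The suffix is '-ness'.

ness


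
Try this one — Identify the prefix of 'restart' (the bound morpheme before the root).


The word 'restart' = 're' (prefix) + 'start' (root). The prefix is 're'.

re


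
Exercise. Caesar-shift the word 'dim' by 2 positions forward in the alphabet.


Shift each letter by 2: d -> f, i -> k, m -> o. Result: 'fko'.

fko


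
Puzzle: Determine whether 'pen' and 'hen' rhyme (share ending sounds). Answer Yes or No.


Rime (stressed vowel + following sounds) of 'pen': -en = /ɛn/
Rime of 'hen': -en = /ɛn/
/ɛn/ and /ɛn/ are the same ending sound, so the words rhyme.

Yes


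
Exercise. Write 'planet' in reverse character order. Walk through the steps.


Reverse 'planet' character by character: 'tenalp'.

tenalp


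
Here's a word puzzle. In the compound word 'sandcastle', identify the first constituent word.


Split 'sandcastle' into 'sand' + 'castle'. The first part is 'sand'.

sand


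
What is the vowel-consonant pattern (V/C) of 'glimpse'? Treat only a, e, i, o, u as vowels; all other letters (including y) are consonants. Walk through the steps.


Letter mapping: g = C, l = C, i = V, m = C, p = C, s = C, e = V.

CCVCCCV


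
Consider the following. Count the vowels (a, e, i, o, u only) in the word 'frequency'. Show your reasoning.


Vowels in 'frequency': e, u, e = 3 vowels.

3


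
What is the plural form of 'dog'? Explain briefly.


Apply rule: Add -s. 'dog' becomes 'dogs'.

dogs


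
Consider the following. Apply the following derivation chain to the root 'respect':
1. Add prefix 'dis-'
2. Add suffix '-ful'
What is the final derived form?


Step 1: Add prefix 'dis-' to 'respect' = 'disrespect'
Step 2: Add suffix '-ful' to 'disrespect' = 'disrespectful'

disrespectful


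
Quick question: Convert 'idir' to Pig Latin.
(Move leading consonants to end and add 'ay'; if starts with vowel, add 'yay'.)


'idir' starts with a vowel, so add 'yay': 'idiryay'.

idiryay


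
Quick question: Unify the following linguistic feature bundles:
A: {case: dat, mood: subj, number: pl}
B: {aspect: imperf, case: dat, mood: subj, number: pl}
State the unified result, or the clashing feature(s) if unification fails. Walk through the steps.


Compare features:
aspect: A=_ vs B=imperf -> unified: imperf
case: A=dat vs B=dat -> unified: dat
mood: A=subj vs B=subj -> unified: subj
number: A=pl vs B=pl -> unified: pl
No clashes found.

Unified: {aspect: imperf, case: dat, mood: subj, number: pl}


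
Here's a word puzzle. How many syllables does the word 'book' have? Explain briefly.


Break 'book' into syllables: book -> book = 1 syllable

1 syllable


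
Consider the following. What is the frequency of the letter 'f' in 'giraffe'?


Letter 'f' in 'giraffe': found at position(s) 5, 6 = 2 occurrence(s).

2


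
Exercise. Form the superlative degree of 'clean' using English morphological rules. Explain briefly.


Apply superlative formation (add -est): 'clean' -> 'cleanest'.

cleanest


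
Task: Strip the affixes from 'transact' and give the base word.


Remove prefix 'trans' from 'transact' to get root 'act'.

act


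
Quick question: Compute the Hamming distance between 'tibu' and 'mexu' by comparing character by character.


Alignment:
Position 1: 't' vs 'm' = DIFFER
Position 2: 'i' vs 'e' = DIFFER
Position 3: 'b' vs 'x' = DIFFER
Position 4: 'u' vs 'u' = match
Total differences: 3

3


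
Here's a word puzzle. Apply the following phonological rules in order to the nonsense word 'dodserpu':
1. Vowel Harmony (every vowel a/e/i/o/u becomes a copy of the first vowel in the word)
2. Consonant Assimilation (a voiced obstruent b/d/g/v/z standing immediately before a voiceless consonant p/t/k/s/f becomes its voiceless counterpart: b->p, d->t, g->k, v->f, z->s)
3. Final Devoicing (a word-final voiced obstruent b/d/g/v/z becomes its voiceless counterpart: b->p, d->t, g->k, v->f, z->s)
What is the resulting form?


Starting form: 'dodserpu'
Rule 1: Vowel Harmony: all vowels become 'o' (matching first vowel). 'dodserpu' -> 'dodsorpo'
Rule 2: Consonant Assimilation: voiced obstruent before voiceless consonant becomes voiceless ('ds' -> 'ts'). 'dodsorpo' -> 'dotsorpo'
Rule 3: Final Devoicing: the word ends in the vowel 'o', not a consonant. No change.
Final form: 'dotsorpo'

dotsorpo


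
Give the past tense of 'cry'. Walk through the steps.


Apply rule: Change -y to -ied. 'cry' becomes 'cried'.

cried


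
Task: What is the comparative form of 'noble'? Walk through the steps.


Apply comparative formation (ends in e: add -r): 'noble' -> 'nobler'.

nobler


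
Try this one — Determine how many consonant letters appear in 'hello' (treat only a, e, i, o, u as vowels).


Consonants in 'hello': h, l, l = 3 consonants.

3


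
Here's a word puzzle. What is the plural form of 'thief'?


Apply rule: Change -f to -ves. 'thief' becomes 'thieves'.

thieves


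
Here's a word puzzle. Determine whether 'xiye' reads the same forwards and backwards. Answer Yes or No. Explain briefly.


Forward: 'xiye'
Reversed: 'eyix'
They differ.

No


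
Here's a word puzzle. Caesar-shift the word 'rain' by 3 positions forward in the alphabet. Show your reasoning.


Shift each letter by 3: r -> u, a -> d, i -> l, n -> q. Result: 'udlq'.

udlq


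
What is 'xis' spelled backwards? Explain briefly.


Reverse 'xis' character by character: 'six'.

six


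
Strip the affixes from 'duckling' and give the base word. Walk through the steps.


Remove suffix '-ling' from 'duckling' to get root 'duck'.

duck


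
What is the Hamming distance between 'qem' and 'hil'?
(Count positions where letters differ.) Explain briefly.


Alignment:
Position 1: 'q' vs 'h' = DIFFER
Position 2: 'e' vs 'i' = DIFFER
Position 3: 'm' vs 'l' = DIFFER
Total differences: 3

3


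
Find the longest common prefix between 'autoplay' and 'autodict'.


Compare from the start: 4 characters match: 'auto'. Mismatch at position 5: 'p' vs 'd'.

auto


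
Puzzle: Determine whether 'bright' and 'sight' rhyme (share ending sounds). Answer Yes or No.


Rime (stressed vowel + following sounds) of 'bright': -ight = /aɪt/
Rime of 'sight': -ight = /aɪt/
/aɪt/ and /aɪt/ are the same ending sound, so the words rhyme.

Yes


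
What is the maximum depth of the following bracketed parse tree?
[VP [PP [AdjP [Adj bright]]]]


Count bracket nesting levels:
'[' at pos 0: depth = 1
'[' at pos 4: depth = 2
'[' at pos 8: depth = 3
'[' at pos 14: depth = 4
Maximum depth reached: 4

4


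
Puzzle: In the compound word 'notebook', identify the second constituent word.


Split 'notebook' into 'note' + 'book'. The second part is 'book'.

book


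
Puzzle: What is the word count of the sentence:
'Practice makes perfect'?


Split into words: Practice | makes | perfect = 3 words.

3


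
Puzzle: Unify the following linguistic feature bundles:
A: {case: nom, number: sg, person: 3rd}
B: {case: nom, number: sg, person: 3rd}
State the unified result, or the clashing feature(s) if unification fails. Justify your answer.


Compare features:
case: A=nom vs B=nom -> unified: nom
number: A=sg vs B=sg -> unified: sg
person: A=3rd vs B=3rd -> unified: 3rd
No clashes found.

Unified: {case: nom, number: sg, person: 3rd}


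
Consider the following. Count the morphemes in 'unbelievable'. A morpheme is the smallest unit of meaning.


Decomposition: un- (prefix) + believe (root) + -able (suffix) = 3 morpheme(s)

3 morphemes


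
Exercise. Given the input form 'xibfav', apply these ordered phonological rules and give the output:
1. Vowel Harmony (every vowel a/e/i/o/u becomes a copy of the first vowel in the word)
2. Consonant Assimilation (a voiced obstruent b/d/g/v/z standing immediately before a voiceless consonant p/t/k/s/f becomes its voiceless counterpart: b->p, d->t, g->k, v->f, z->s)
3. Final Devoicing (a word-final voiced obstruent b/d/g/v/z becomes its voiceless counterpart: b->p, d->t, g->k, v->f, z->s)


Starting form: 'xibfav'
Rule 1: Vowel Harmony: all vowels become 'i' (matching first vowel). 'xibfav' -> 'xibfiv'
Rule 2: Consonant Assimilation: voiced obstruent before voiceless consonant becomes voiceless ('bf' -> 'pf'). 'xibfiv' -> 'xipfiv'
Rule 3: Final Devoicing: word-final voiced obstruent 'v' becomes voiceless 'f'. 'xipfiv' -> 'xipfif'
Final form: 'xipfif'

xipfif


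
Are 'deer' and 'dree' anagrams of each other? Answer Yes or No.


Sorted letters of 'deer': 'deer'
Sorted letters of 'dree': 'deer'
They match.

Yes


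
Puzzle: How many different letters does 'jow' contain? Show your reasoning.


Unique letters in 'jow': {j, o, w} = 3 distinct letters.

3


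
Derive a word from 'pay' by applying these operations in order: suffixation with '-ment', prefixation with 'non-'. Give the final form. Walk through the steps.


Step 1: Add suffix '-ment' to 'pay' = 'payment'
Step 2: Add prefix 'non-' to 'payment' = 'nonpayment'

nonpayment


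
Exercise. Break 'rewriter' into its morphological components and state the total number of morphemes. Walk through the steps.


Step 1: Identify prefix: 're' (meaning: again)
Step 2: Identify root: 'write'
Step 3: Identify suffix(es): 'er'
Decomposition: re- (prefix: again) + write (root) + -er (suffix: one who)
Total morphemes: 3

3 morphemes (re- (prefix: again) + write (root) + -er (suffix: one who))


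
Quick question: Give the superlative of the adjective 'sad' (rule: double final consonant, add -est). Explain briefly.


Apply superlative formation (double final consonant, add -est): 'sad' -> 'saddest'.

saddest


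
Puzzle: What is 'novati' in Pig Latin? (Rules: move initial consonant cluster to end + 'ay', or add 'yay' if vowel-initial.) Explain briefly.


'novati': move consonant cluster 'n' to end and add 'ay': 'ovatinay'.

ovatinay


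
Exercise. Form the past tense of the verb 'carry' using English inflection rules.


Apply rule: Change -y to -ied. 'carry' becomes 'carried'.

carried


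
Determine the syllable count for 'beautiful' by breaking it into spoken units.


Break 'beautiful' into syllables: beau-ti-ful -> beau | ti | ful = 3 syllables

3 syllables


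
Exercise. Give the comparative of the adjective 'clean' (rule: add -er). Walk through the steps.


Apply comparative formation (add -er): 'clean' -> 'cleaner'.

cleaner


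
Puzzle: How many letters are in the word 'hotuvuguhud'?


Spell out 'hotuvuguhud' and number each letter: h(1), o(2), t(3), u(4), v(5), u(6), g(7), u(8), h(9), u(10), d(11). Total: 11 letters.

11


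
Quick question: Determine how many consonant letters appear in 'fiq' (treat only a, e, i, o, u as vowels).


Consonants in 'fiq': f, q = 2 consonants.

2


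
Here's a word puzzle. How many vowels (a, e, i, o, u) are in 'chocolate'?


Vowels in 'chocolate': o, o, a, e = 4 vowels.

4
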